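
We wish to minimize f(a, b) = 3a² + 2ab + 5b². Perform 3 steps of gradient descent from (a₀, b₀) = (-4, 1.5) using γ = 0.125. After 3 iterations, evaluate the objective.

0.09228515625

∇f = (6a + 2b, 2a + 10b)
Step 1: at (-4, 1.5), ∇f = (-21, 7) → (-4, 1.5) − 0.125·(-21, 7) = (-1.375, 0.625)
Step 2: at (-1.375, 0.625), ∇f = (-7, 3.5) → (-1.375, 0.625) − 0.125·(-7, 3.5) = (-0.5, 0.1875)
Step 3: at (-0.5, 0.1875), ∇f = (-2.625, 0.875) → (-0.5, 0.1875) − 0.125·(-2.625, 0.875) = (-0.171875, 0.078125)
f(-0.171875, 0.078125) = 0.09228515625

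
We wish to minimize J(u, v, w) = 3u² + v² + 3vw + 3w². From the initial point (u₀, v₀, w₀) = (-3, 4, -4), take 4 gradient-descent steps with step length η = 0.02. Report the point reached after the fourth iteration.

(-1.79908608, 4.22486592, -3.22202176)

∇J = (6u, 2v + 3w, 3v + 6w)
(u₁, v₁, w₁) = (-3, 4, -4) − 0.02·(-18, -4, -12) = (-2.64, 4.08, -3.76)
(u₂, v₂, w₂) = (-2.64, 4.08, -3.76) − 0.02·(-15.84, -3.12, -10.32) = (-2.3232, 4.1424, -3.5536)
(u₃, v₃, w₃) = (-2.3232, 4.1424, -3.5536) − 0.02·(-13.9392, -2.376, -8.8944) = (-2.044416, 4.18992, -3.375712)
(u₄, v₄, w₄) = (-2.044416, 4.18992, -3.375712) − 0.02·(-12.266496, -1.747296, -7.684512) = (-1.79908608, 4.22486592, -3.22202176)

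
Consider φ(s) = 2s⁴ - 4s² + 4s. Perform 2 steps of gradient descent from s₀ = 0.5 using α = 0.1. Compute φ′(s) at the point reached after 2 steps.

φ′(s) = 8s³ - 8s + 4
Step 1: φ′(0.5) = 1; s₁ = 0.5 − 0.1·1 = 0.4
Step 2: φ′(0.4) = 1.312; s₂ = 0.4 − 0.1·1.312 = 0.2688
φ′(s) at (0.2688) = 2.004973797376

2.004973797376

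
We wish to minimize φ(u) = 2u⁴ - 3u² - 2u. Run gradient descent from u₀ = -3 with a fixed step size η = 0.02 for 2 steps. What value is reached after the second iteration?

1

φ′(u) = 8u³ - 6u - 2
u₁ = -3 − 0.02·(-200) = 1
u₂ = 1 − 0.02·0 = 1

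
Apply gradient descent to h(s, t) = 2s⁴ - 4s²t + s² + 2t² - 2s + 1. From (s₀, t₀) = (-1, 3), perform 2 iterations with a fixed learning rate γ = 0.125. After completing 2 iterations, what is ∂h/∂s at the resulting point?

5551

∇h = (8s³ - 8st + 2s - 2, -4s² + 4t)
Step 1: at (-1, 3), ∇h = (12, 8) → (-1, 3) − 0.125·(12, 8) = (-2.5, 2)
Step 2: at (-2.5, 2), ∇h = (-92, -17) → (-2.5, 2) − 0.125·(-92, -17) = (9, 4.125)
∂h/∂s at (9, 4.125) = 5551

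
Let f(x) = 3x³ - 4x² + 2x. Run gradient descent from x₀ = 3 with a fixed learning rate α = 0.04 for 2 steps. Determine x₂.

f′(x) = 9x² - 8x + 2
Step 1: f′(3) = 59; x₁ = 3 − 0.04·59 = 0.64
Step 2: f′(0.64) = 0.5664; x₂ = 0.64 − 0.04·0.5664 = 0.617344

0.617344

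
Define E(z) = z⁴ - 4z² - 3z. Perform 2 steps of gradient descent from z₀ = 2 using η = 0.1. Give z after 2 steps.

E′(z) = 4z³ - 8z - 3
Step 1: E′(2) = 13; z₁ = 2 − 0.1·13 = 0.7
Step 2: E′(0.7) = -7.228; z₂ = 0.7 − 0.1·(-7.228) = 1.4228

1.4228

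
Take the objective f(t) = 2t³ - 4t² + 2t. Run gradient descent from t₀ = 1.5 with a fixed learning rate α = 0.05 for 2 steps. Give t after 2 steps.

1.2283125

f′(t) = 6t² - 8t + 2
t₁ = 1.5 − 0.05·3.5 = 1.325
t₂ = 1.325 − 0.05·1.93375 = 1.2283125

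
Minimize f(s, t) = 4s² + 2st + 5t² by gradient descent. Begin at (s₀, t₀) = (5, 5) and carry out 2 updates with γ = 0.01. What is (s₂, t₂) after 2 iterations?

(4.052, 3.87)

∇f = (8s + 2t, 2s + 10t)
Step 1: at (5, 5), ∇f = (50, 60) → (5, 5) − 0.01·(50, 60) = (4.5, 4.4)
Step 2: at (4.5, 4.4), ∇f = (44.8, 53) → (4.5, 4.4) − 0.01·(44.8, 53) = (4.052, 3.87)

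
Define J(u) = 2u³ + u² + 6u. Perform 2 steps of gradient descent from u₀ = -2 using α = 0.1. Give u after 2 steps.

J′(u) = 6u² + 2u + 6
u₁ = -2 − 0.1·26 = -4.6
u₂ = -4.6 − 0.1·123.76 = -16.976

-16.976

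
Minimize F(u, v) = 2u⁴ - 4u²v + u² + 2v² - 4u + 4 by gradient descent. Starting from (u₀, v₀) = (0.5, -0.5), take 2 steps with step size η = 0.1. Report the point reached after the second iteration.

∇F = (8u³ - 8uv + 2u - 4, -4u² + 4v)
(u₁, v₁) = (0.5, -0.5) − 0.1·(0, -3) = (0.5, -0.2)
(u₂, v₂) = (0.5, -0.2) − 0.1·(-1.2, -1.8) = (0.62, -0.02)

(0.62, -0.02)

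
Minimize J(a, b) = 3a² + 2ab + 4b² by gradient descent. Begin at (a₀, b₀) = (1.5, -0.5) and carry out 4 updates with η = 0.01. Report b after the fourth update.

-0.45580568

∇J = (6a + 2b, 2a + 8b)
(a₁, b₁) = (1.5, -0.5) − 0.01·(8, -1) = (1.42, -0.49)
(a₂, b₂) = (1.42, -0.49) − 0.01·(7.54, -1.08) = (1.3446, -0.4792)
(a₃, b₃) = (1.3446, -0.4792) − 0.01·(7.1092, -1.1444) = (1.273508, -0.467756)
(a₄, b₄) = (1.273508, -0.467756) − 0.01·(6.705536, -1.195032) = (1.20645264, -0.45580568)
b = -0.45580568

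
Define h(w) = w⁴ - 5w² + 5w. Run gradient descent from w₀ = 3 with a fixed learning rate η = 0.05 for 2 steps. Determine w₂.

h′(w) = 4w³ - 10w + 5
w₁ = 3 − 0.05·83 = -1.15
w₂ = -1.15 − 0.05·10.4165 = -1.670825

-1.670825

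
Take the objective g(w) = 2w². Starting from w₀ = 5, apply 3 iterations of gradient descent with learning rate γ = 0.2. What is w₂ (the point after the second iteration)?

g′(w) = 4w
Step 1: g′(5) = 20; w₁ = 5 − 0.2·20 = 1
Step 2: g′(1) = 4; w₂ = 1 − 0.2·4 = 0.2

0.2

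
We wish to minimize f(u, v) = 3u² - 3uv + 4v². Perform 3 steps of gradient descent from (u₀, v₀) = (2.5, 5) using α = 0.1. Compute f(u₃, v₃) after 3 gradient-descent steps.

2.576275

∇f = (6u - 3v, -3u + 8v)
Step 1: at (2.5, 5), ∇f = (0, 32.5) → (2.5, 5) − 0.1·(0, 32.5) = (2.5, 1.75)
Step 2: at (2.5, 1.75), ∇f = (9.75, 6.5) → (2.5, 1.75) − 0.1·(9.75, 6.5) = (1.525, 1.1)
Step 3: at (1.525, 1.1), ∇f = (5.85, 4.225) → (1.525, 1.1) − 0.1·(5.85, 4.225) = (0.94, 0.6775)
f(0.94, 0.6775) = 2.576275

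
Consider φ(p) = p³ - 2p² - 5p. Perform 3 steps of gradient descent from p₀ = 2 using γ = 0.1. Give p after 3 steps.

2.1192933

φ′(p) = 3p² - 4p - 5
Step 1: φ′(2) = -1; p₁ = 2 − 0.1·(-1) = 2.1
Step 2: φ′(2.1) = -0.17; p₂ = 2.1 − 0.1·(-0.17) = 2.117
Step 3: φ′(2.117) = -0.022933; p₃ = 2.117 − 0.1·(-0.022933) = 2.1192933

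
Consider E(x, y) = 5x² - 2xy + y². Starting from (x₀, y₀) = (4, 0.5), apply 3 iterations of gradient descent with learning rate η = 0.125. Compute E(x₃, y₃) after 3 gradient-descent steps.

∇E = (10x - 2y, -2x + 2y)
Step 1: at (4, 0.5), ∇E = (39, -7) → (4, 0.5) − 0.125·(39, -7) = (-0.875, 1.375)
Step 2: at (-0.875, 1.375), ∇E = (-11.5, 4.5) → (-0.875, 1.375) − 0.125·(-11.5, 4.5) = (0.5625, 0.8125)
Step 3: at (0.5625, 0.8125), ∇E = (4, 0.5) → (0.5625, 0.8125) − 0.125·(4, 0.5) = (0.0625, 0.75)
E(0.0625, 0.75) = 0.48828125

0.48828125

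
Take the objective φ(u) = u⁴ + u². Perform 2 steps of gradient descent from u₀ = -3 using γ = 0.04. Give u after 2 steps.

0.82777344

φ′(u) = 4u³ + 2u
Step 1: φ′(-3) = -114; u₁ = -3 − 0.04·(-114) = 1.56
Step 2: φ′(1.56) = 18.305664; u₂ = 1.56 − 0.04·18.305664 = 0.82777344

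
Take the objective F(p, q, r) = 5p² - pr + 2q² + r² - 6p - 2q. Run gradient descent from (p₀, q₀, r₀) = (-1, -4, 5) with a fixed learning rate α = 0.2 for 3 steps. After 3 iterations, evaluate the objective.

∇F = (10p - r - 6, 4q - 2, -p + 2r)
Step 1: at (-1, -4, 5), ∇F = (-21, -18, 11) → (-1, -4, 5) − 0.2·(-21, -18, 11) = (3.2, -0.4, 2.8)
Step 2: at (3.2, -0.4, 2.8), ∇F = (23.2, -3.6, 2.4) → (3.2, -0.4, 2.8) − 0.2·(23.2, -3.6, 2.4) = (-1.44, 0.32, 2.32)
Step 3: at (-1.44, 0.32, 2.32), ∇F = (-22.72, -0.72, 6.08) → (-1.44, 0.32, 2.32) − 0.2·(-22.72, -0.72, 6.08) = (3.104, 0.464, 1.104)
F(3.104, 0.464, 1.104) = 26.844672

26.844672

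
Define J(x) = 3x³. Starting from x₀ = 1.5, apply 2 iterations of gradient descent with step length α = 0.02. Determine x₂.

0.8791755

J′(x) = 9x²
x₁ = 1.5 − 0.02·20.25 = 1.095
x₂ = 1.095 − 0.02·10.791225 = 0.8791755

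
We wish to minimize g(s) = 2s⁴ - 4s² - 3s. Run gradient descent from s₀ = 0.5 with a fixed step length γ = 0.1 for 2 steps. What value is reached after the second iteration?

g′(s) = 8s³ - 8s - 3
Step 1: g′(0.5) = -6; s₁ = 0.5 − 0.1·(-6) = 1.1
Step 2: g′(1.1) = -1.152; s₂ = 1.1 − 0.1·(-1.152) = 1.2152

1.2152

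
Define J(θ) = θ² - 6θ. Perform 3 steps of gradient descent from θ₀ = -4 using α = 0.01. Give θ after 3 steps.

-3.588344

J′(θ) = 2θ - 6
Step 1: J′(-4) = -14; θ₁ = -4 − 0.01·(-14) = -3.86
Step 2: J′(-3.86) = -13.72; θ₂ = -3.86 − 0.01·(-13.72) = -3.7228
Step 3: J′(-3.7228) = -13.4456; θ₃ = -3.7228 − 0.01·(-13.4456) = -3.588344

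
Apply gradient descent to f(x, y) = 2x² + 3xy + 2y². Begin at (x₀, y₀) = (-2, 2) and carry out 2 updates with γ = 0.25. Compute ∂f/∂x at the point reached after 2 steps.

∇f = (4x + 3y, 3x + 4y)
Step 1: at (-2, 2), ∇f = (-2, 2) → (-2, 2) − 0.25·(-2, 2) = (-1.5, 1.5)
Step 2: at (-1.5, 1.5), ∇f = (-1.5, 1.5) → (-1.5, 1.5) − 0.25·(-1.5, 1.5) = (-1.125, 1.125)
∂f/∂x at (-1.125, 1.125) = -1.125

-1.125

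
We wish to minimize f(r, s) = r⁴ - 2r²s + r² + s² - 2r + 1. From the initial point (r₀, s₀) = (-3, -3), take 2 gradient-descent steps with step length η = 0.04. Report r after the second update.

-2.76660992

∇f = (4r³ - 4rs + 2r - 2, -2r² + 2s)
Step 1: at (-3, -3), ∇f = (-152, -24) → (-3, -3) − 0.04·(-152, -24) = (3.08, -2.04)
Step 2: at (3.08, -2.04), ∇f = (146.165248, -23.0528) → (3.08, -2.04) − 0.04·(146.165248, -23.0528) = (-2.76660992, -1.117888)
r = -2.76660992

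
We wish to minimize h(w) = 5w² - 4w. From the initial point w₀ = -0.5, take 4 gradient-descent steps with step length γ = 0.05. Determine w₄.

h′(w) = 10w - 4
w₁ = -0.5 − 0.05·(-9) = -0.05
w₂ = -0.05 − 0.05·(-4.5) = 0.175
w₃ = 0.175 − 0.05·(-2.25) = 0.2875
w₄ = 0.2875 − 0.05·(-1.125) = 0.34375

0.34375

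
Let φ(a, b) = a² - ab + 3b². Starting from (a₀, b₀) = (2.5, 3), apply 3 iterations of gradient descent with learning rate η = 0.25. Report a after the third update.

0.625

∇φ = (2a - b, -a + 6b)
Step 1: at (2.5, 3), ∇φ = (2, 15.5) → (2.5, 3) − 0.25·(2, 15.5) = (2, -0.875)
Step 2: at (2, -0.875), ∇φ = (4.875, -7.25) → (2, -0.875) − 0.25·(4.875, -7.25) = (0.78125, 0.9375)
Step 3: at (0.78125, 0.9375), ∇φ = (0.625, 4.84375) → (0.78125, 0.9375) − 0.25·(0.625, 4.84375) = (0.625, -0.2734375)
a = 0.625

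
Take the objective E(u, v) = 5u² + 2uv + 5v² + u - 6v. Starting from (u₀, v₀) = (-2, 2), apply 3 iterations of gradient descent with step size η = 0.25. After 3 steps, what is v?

0.75

∇E = (10u + 2v + 1, 2u + 10v - 6)
(u₁, v₁) = (-2, 2) − 0.25·(-15, 10) = (1.75, -0.5)
(u₂, v₂) = (1.75, -0.5) − 0.25·(17.5, -7.5) = (-2.625, 1.375)
(u₃, v₃) = (-2.625, 1.375) − 0.25·(-22.5, 2.5) = (3, 0.75)
v = 0.75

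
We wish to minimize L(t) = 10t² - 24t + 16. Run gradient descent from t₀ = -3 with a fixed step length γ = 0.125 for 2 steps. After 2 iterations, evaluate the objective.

L′(t) = 20t - 24
t₁ = -3 − 0.125·(-84) = 7.5
t₂ = 7.5 − 0.125·126 = -8.25
L(-8.25) = 894.625

894.625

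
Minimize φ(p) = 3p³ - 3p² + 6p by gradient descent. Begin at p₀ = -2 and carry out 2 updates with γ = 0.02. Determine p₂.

φ′(p) = 9p² - 6p + 6
p₁ = -2 − 0.02·54 = -3.08
p₂ = -3.08 − 0.02·109.8576 = -5.277152

-5.277152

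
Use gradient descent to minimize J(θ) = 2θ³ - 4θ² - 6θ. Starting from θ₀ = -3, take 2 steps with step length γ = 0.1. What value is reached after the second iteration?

J′(θ) = 6θ² - 8θ - 6
Step 1: J′(-3) = 72; θ₁ = -3 − 0.1·72 = -10.2
Step 2: J′(-10.2) = 699.84; θ₂ = -10.2 − 0.1·699.84 = -80.184

-80.184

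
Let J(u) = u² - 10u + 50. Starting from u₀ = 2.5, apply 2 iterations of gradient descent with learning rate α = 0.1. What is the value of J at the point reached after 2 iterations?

27.56

J′(u) = 2u - 10
u₁ = 2.5 − 0.1·(-5) = 3
u₂ = 3 − 0.1·(-4) = 3.4
J(3.4) = 27.56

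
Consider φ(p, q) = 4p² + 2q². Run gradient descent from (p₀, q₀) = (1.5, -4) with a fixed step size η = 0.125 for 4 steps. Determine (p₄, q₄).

(0, -0.25)

∇φ = (8p, 4q)
(p₁, q₁) = (1.5, -4) − 0.125·(12, -16) = (0, -2)
(p₂, q₂) = (0, -2) − 0.125·(0, -8) = (0, -1)
(p₃, q₃) = (0, -1) − 0.125·(0, -4) = (0, -0.5)
(p₄, q₄) = (0, -0.5) − 0.125·(0, -2) = (0, -0.25)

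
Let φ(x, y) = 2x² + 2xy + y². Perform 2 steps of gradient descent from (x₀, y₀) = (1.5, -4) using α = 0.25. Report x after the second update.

1.375

∇φ = (4x + 2y, 2x + 2y)
Step 1: at (1.5, -4), ∇φ = (-2, -5) → (1.5, -4) − 0.25·(-2, -5) = (2, -2.75)
Step 2: at (2, -2.75), ∇φ = (2.5, -1.5) → (2, -2.75) − 0.25·(2.5, -1.5) = (1.375, -2.375)
x = 1.375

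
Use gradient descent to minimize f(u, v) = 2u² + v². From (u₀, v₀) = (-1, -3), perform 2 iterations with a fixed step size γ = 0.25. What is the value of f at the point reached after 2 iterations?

∇f = (4u, 2v)
Step 1: at (-1, -3), ∇f = (-4, -6) → (-1, -3) − 0.25·(-4, -6) = (0, -1.5)
Step 2: at (0, -1.5), ∇f = (0, -3) → (0, -1.5) − 0.25·(0, -3) = (0, -0.75)
f(0, -0.75) = 0.5625

0.5625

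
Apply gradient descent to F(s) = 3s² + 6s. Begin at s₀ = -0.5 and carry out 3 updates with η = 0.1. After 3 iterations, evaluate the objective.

-2.996928

F′(s) = 6s + 6
Step 1: F′(-0.5) = 3; s₁ = -0.5 − 0.1·3 = -0.8
Step 2: F′(-0.8) = 1.2; s₂ = -0.8 − 0.1·1.2 = -0.92
Step 3: F′(-0.92) = 0.48; s₃ = -0.92 − 0.1·0.48 = -0.968
F(-0.968) = -2.996928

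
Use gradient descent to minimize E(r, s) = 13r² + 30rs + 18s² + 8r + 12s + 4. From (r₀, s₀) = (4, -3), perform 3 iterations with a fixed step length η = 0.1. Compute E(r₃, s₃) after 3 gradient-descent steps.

∇E = (26r + 30s + 8, 30r + 36s + 12)
(r₁, s₁) = (4, -3) − 0.1·(22, 24) = (1.8, -5.4)
(r₂, s₂) = (1.8, -5.4) − 0.1·(-107.2, -128.4) = (12.52, 7.44)
(r₃, s₃) = (12.52, 7.44) − 0.1·(556.72, 655.44) = (-43.152, -58.104)
E(-43.152, -58.104) = 159157.23328

159157.23328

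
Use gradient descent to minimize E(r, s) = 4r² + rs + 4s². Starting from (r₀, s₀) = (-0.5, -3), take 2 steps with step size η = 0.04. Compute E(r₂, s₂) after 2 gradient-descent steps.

7.56354816

∇E = (8r + s, r + 8s)
(r₁, s₁) = (-0.5, -3) − 0.04·(-7, -24.5) = (-0.22, -2.02)
(r₂, s₂) = (-0.22, -2.02) − 0.04·(-3.78, -16.38) = (-0.0688, -1.3648)
E(-0.0688, -1.3648) = 7.56354816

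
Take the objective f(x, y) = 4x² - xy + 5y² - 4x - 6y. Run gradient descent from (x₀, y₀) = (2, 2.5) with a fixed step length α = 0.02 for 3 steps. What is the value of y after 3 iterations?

1.660232

∇f = (8x - y - 4, -x + 10y - 6)
Step 1: at (2, 2.5), ∇f = (9.5, 17) → (2, 2.5) − 0.02·(9.5, 17) = (1.81, 2.16)
Step 2: at (1.81, 2.16), ∇f = (8.32, 13.79) → (1.81, 2.16) − 0.02·(8.32, 13.79) = (1.6436, 1.8842)
Step 3: at (1.6436, 1.8842), ∇f = (7.2646, 11.1984) → (1.6436, 1.8842) − 0.02·(7.2646, 11.1984) = (1.498308, 1.660232)
y = 1.660232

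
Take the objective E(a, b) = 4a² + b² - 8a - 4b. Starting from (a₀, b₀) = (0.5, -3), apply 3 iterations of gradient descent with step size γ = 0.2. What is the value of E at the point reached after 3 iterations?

-6.786944

∇E = (8a - 8, 2b - 4)
(a₁, b₁) = (0.5, -3) − 0.2·(-4, -10) = (1.3, -1)
(a₂, b₂) = (1.3, -1) − 0.2·(2.4, -6) = (0.82, 0.2)
(a₃, b₃) = (0.82, 0.2) − 0.2·(-1.44, -3.6) = (1.108, 0.92)
E(1.108, 0.92) = -6.786944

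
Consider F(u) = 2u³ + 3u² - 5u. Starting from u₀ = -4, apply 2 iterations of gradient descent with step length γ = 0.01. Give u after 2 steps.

F′(u) = 6u² + 6u - 5
u₁ = -4 − 0.01·67 = -4.67
u₂ = -4.67 − 0.01·97.8334 = -5.648334

-5.648334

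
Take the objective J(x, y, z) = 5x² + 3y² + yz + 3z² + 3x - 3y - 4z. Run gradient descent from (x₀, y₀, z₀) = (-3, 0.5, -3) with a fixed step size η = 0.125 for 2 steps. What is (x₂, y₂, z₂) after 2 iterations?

(-0.46875, 0.6328125, 0.3125)

∇J = (10x + 3, 6y + z - 3, y + 6z - 4)
Step 1: at (-3, 0.5, -3), ∇J = (-27, -3, -21.5) → (-3, 0.5, -3) − 0.125·(-27, -3, -21.5) = (0.375, 0.875, -0.3125)
Step 2: at (0.375, 0.875, -0.3125), ∇J = (6.75, 1.9375, -5) → (0.375, 0.875, -0.3125) − 0.125·(6.75, 1.9375, -5) = (-0.46875, 0.6328125, 0.3125)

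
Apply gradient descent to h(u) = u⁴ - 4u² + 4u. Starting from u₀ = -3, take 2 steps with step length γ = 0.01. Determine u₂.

-1.99008

h′(u) = 4u³ - 8u + 4
Step 1: h′(-3) = -80; u₁ = -3 − 0.01·(-80) = -2.2
Step 2: h′(-2.2) = -20.992; u₂ = -2.2 − 0.01·(-20.992) = -1.99008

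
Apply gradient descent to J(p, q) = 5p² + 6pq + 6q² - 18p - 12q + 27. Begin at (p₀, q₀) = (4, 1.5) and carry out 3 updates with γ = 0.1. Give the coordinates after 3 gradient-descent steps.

∇J = (10p + 6q - 18, 6p + 12q - 12)
(p₁, q₁) = (4, 1.5) − 0.1·(31, 30) = (0.9, -1.5)
(p₂, q₂) = (0.9, -1.5) − 0.1·(-18, -24.6) = (2.7, 0.96)
(p₃, q₃) = (2.7, 0.96) − 0.1·(14.76, 15.72) = (1.224, -0.612)

(1.224, -0.612)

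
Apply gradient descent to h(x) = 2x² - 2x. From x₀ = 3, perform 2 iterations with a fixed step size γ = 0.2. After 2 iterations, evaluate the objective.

h′(x) = 4x - 2
Step 1: h′(3) = 10; x₁ = 3 − 0.2·10 = 1
Step 2: h′(1) = 2; x₂ = 1 − 0.2·2 = 0.6
h(0.6) = -0.48

-0.48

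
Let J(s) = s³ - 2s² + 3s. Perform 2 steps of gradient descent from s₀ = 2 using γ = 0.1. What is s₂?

1.013

J′(s) = 3s² - 4s + 3
s₁ = 2 − 0.1·7 = 1.3
s₂ = 1.3 − 0.1·2.87 = 1.013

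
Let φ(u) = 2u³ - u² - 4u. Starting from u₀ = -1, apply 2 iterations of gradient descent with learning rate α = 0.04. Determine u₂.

φ′(u) = 6u² - 2u - 4
u₁ = -1 − 0.04·4 = -1.16
u₂ = -1.16 − 0.04·6.3936 = -1.415744

-1.415744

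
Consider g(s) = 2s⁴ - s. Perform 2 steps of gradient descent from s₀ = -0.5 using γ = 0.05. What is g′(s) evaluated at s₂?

-1.273106806272

g′(s) = 8s³ - 1
Step 1: g′(-0.5) = -2; s₁ = -0.5 − 0.05·(-2) = -0.4
Step 2: g′(-0.4) = -1.512; s₂ = -0.4 − 0.05·(-1.512) = -0.3244
g′(s) at (-0.3244) = -1.273106806272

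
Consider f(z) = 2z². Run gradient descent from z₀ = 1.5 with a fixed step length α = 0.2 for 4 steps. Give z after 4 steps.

f′(z) = 4z
Step 1: f′(1.5) = 6; z₁ = 1.5 − 0.2·6 = 0.3
Step 2: f′(0.3) = 1.2; z₂ = 0.3 − 0.2·1.2 = 0.06
Step 3: f′(0.06) = 0.24; z₃ = 0.06 − 0.2·0.24 = 0.012
Step 4: f′(0.012) = 0.048; z₄ = 0.012 − 0.2·0.048 = 0.0024

0.0024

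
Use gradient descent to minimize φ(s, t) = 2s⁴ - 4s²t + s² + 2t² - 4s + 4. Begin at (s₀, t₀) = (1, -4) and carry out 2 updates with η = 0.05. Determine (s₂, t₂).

∇φ = (8s³ - 8st + 2s - 4, -4s² + 4t)
Step 1: at (1, -4), ∇φ = (38, -20) → (1, -4) − 0.05·(38, -20) = (-0.9, -3)
Step 2: at (-0.9, -3), ∇φ = (-33.232, -15.24) → (-0.9, -3) − 0.05·(-33.232, -15.24) = (0.7616, -2.238)

(0.7616, -2.238)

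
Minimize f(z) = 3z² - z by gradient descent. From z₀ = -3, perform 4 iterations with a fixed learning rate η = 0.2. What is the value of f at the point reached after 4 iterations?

f′(z) = 6z - 1
z₁ = -3 − 0.2·(-19) = 0.8
z₂ = 0.8 − 0.2·3.8 = 0.04
z₃ = 0.04 − 0.2·(-0.76) = 0.192
z₄ = 0.192 − 0.2·0.152 = 0.1616
f(0.1616) = -0.08325632

-0.08325632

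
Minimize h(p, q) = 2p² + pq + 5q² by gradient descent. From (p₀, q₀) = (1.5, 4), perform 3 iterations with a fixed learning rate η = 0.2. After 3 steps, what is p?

∇h = (4p + q, p + 10q)
Step 1: at (1.5, 4), ∇h = (10, 41.5) → (1.5, 4) − 0.2·(10, 41.5) = (-0.5, -4.3)
Step 2: at (-0.5, -4.3), ∇h = (-6.3, -43.5) → (-0.5, -4.3) − 0.2·(-6.3, -43.5) = (0.76, 4.4)
Step 3: at (0.76, 4.4), ∇h = (7.44, 44.76) → (0.76, 4.4) − 0.2·(7.44, 44.76) = (-0.728, -4.552)
p = -0.728

-0.728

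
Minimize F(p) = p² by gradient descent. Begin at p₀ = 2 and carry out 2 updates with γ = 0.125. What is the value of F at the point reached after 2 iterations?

1.265625

F′(p) = 2p
p₁ = 2 − 0.125·4 = 1.5
p₂ = 1.5 − 0.125·3 = 1.125
F(1.125) = 1.265625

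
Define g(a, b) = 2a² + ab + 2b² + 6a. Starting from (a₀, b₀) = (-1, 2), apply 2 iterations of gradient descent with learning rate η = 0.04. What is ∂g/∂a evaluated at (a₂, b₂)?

∇g = (4a + b + 6, a + 4b)
(a₁, b₁) = (-1, 2) − 0.04·(4, 7) = (-1.16, 1.72)
(a₂, b₂) = (-1.16, 1.72) − 0.04·(3.08, 5.72) = (-1.2832, 1.4912)
∂g/∂a at (-1.2832, 1.4912) = 2.3584

2.3584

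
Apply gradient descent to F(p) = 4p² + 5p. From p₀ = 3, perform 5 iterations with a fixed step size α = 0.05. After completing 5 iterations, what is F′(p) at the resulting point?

F′(p) = 8p + 5
Step 1: F′(3) = 29; p₁ = 3 − 0.05·29 = 1.55
Step 2: F′(1.55) = 17.4; p₂ = 1.55 − 0.05·17.4 = 0.68
Step 3: F′(0.68) = 10.44; p₃ = 0.68 − 0.05·10.44 = 0.158
Step 4: F′(0.158) = 6.264; p₄ = 0.158 − 0.05·6.264 = -0.1552
Step 5: F′(-0.1552) = 3.7584; p₅ = -0.1552 − 0.05·3.7584 = -0.34312
F′(p) at (-0.34312) = 2.25504

2.25504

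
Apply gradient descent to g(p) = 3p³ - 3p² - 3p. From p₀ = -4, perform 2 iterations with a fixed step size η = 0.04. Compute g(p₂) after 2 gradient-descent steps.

-467129.246821920768

g′(p) = 9p² - 6p - 3
Step 1: g′(-4) = 165; p₁ = -4 − 0.04·165 = -10.6
Step 2: g′(-10.6) = 1071.84; p₂ = -10.6 − 0.04·1071.84 = -53.4736
g(-53.4736) = -467129.246821920768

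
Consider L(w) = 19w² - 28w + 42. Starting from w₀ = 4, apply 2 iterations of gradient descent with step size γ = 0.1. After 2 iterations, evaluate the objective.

12467.1456

L′(w) = 38w - 28
w₁ = 4 − 0.1·124 = -8.4
w₂ = -8.4 − 0.1·(-347.2) = 26.32
L(26.32) = 12467.1456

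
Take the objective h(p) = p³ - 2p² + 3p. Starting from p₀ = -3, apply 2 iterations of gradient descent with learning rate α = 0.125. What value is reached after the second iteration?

h′(p) = 3p² - 4p + 3
Step 1: h′(-3) = 42; p₁ = -3 − 0.125·42 = -8.25
Step 2: h′(-8.25) = 240.1875; p₂ = -8.25 − 0.125·240.1875 = -38.2734375

-38.2734375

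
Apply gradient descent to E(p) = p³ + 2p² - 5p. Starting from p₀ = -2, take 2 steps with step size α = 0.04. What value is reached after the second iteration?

E′(p) = 3p² + 4p - 5
Step 1: E′(-2) = -1; p₁ = -2 − 0.04·(-1) = -1.96
Step 2: E′(-1.96) = -1.3152; p₂ = -1.96 − 0.04·(-1.3152) = -1.907392

-1.907392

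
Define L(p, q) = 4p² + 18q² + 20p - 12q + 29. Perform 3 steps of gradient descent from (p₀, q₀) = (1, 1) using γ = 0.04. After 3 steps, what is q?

∇L = (8p + 20, 36q - 12)
Step 1: at (1, 1), ∇L = (28, 24) → (1, 1) − 0.04·(28, 24) = (-0.12, 0.04)
Step 2: at (-0.12, 0.04), ∇L = (19.04, -10.56) → (-0.12, 0.04) − 0.04·(19.04, -10.56) = (-0.8816, 0.4624)
Step 3: at (-0.8816, 0.4624), ∇L = (12.9472, 4.6464) → (-0.8816, 0.4624) − 0.04·(12.9472, 4.6464) = (-1.399488, 0.276544)
q = 0.276544

0.276544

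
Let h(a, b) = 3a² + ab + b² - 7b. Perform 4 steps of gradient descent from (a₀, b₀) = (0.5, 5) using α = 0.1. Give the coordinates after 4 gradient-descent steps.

(-0.70345, 4.2227)

∇h = (6a + b, a + 2b - 7)
(a₁, b₁) = (0.5, 5) − 0.1·(8, 3.5) = (-0.3, 4.65)
(a₂, b₂) = (-0.3, 4.65) − 0.1·(2.85, 2) = (-0.585, 4.45)
(a₃, b₃) = (-0.585, 4.45) − 0.1·(0.94, 1.315) = (-0.679, 4.3185)
(a₄, b₄) = (-0.679, 4.3185) − 0.1·(0.2445, 0.958) = (-0.70345, 4.2227)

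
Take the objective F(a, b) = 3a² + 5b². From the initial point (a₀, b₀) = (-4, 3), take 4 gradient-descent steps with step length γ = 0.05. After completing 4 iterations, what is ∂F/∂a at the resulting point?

-5.7624

∇F = (6a, 10b)
Step 1: at (-4, 3), ∇F = (-24, 30) → (-4, 3) − 0.05·(-24, 30) = (-2.8, 1.5)
Step 2: at (-2.8, 1.5), ∇F = (-16.8, 15) → (-2.8, 1.5) − 0.05·(-16.8, 15) = (-1.96, 0.75)
Step 3: at (-1.96, 0.75), ∇F = (-11.76, 7.5) → (-1.96, 0.75) − 0.05·(-11.76, 7.5) = (-1.372, 0.375)
Step 4: at (-1.372, 0.375), ∇F = (-8.232, 3.75) → (-1.372, 0.375) − 0.05·(-8.232, 3.75) = (-0.9604, 0.1875)
∂F/∂a at (-0.9604, 0.1875) = -5.7624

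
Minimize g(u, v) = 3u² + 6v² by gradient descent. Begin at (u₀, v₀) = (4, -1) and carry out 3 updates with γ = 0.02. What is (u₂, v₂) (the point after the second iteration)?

(3.0976, -0.5776)

∇g = (6u, 12v)
Step 1: at (4, -1), ∇g = (24, -12) → (4, -1) − 0.02·(24, -12) = (3.52, -0.76)
Step 2: at (3.52, -0.76), ∇g = (21.12, -9.12) → (3.52, -0.76) − 0.02·(21.12, -9.12) = (3.0976, -0.5776)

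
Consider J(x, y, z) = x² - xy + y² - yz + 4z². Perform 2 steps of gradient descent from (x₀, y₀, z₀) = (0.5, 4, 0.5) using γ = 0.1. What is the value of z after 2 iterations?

0.43

∇J = (2x - y, -x + 2y - z, -y + 8z)
Step 1: at (0.5, 4, 0.5), ∇J = (-3, 7, 0) → (0.5, 4, 0.5) − 0.1·(-3, 7, 0) = (0.8, 3.3, 0.5)
Step 2: at (0.8, 3.3, 0.5), ∇J = (-1.7, 5.3, 0.7) → (0.8, 3.3, 0.5) − 0.1·(-1.7, 5.3, 0.7) = (0.97, 2.77, 0.43)
z = 0.43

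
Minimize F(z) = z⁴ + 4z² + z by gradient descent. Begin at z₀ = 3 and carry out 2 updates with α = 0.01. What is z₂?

1.34010148

F′(z) = 4z³ + 8z + 1
Step 1: F′(3) = 133; z₁ = 3 − 0.01·133 = 1.67
Step 2: F′(1.67) = 32.989852; z₂ = 1.67 − 0.01·32.989852 = 1.34010148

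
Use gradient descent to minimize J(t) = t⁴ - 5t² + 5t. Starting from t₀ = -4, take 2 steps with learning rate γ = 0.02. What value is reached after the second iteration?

0.16314816

J′(t) = 4t³ - 10t + 5
t₁ = -4 − 0.02·(-211) = 0.22
t₂ = 0.22 − 0.02·2.842592 = 0.16314816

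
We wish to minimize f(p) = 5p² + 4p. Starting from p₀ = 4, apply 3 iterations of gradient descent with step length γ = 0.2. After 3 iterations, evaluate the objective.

96

f′(p) = 10p + 4
Step 1: f′(4) = 44; p₁ = 4 − 0.2·44 = -4.8
Step 2: f′(-4.8) = -44; p₂ = -4.8 − 0.2·(-44) = 4
Step 3: f′(4) = 44; p₃ = 4 − 0.2·44 = -4.8
f(-4.8) = 96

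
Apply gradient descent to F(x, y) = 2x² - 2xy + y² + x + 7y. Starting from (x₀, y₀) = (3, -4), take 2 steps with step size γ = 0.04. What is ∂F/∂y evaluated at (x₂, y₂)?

∇F = (4x - 2y + 1, -2x + 2y + 7)
Step 1: at (3, -4), ∇F = (21, -7) → (3, -4) − 0.04·(21, -7) = (2.16, -3.72)
Step 2: at (2.16, -3.72), ∇F = (17.08, -4.76) → (2.16, -3.72) − 0.04·(17.08, -4.76) = (1.4768, -3.5296)
∂F/∂y at (1.4768, -3.5296) = -3.0128

-3.0128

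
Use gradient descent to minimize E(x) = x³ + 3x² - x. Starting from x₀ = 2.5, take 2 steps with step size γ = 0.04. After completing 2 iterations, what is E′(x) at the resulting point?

E′(x) = 3x² + 6x - 1
x₁ = 2.5 − 0.04·32.75 = 1.19
x₂ = 1.19 − 0.04·10.3883 = 0.774468
E′(x) at (0.774468) = 5.446210049072

5.446210049072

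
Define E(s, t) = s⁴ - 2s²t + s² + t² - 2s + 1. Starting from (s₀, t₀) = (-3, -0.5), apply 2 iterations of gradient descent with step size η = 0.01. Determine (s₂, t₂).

(-1.47673792, -0.240432)

∇E = (4s³ - 4st + 2s - 2, -2s² + 2t)
Step 1: at (-3, -0.5), ∇E = (-122, -19) → (-3, -0.5) − 0.01·(-122, -19) = (-1.78, -0.31)
Step 2: at (-1.78, -0.31), ∇E = (-30.326208, -6.9568) → (-1.78, -0.31) − 0.01·(-30.326208, -6.9568) = (-1.47673792, -0.240432)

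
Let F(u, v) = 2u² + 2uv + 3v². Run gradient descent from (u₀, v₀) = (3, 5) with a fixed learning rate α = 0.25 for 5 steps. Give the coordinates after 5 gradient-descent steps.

(-1.0625, -1.71875)

∇F = (4u + 2v, 2u + 6v)
Step 1: at (3, 5), ∇F = (22, 36) → (3, 5) − 0.25·(22, 36) = (-2.5, -4)
Step 2: at (-2.5, -4), ∇F = (-18, -29) → (-2.5, -4) − 0.25·(-18, -29) = (2, 3.25)
Step 3: at (2, 3.25), ∇F = (14.5, 23.5) → (2, 3.25) − 0.25·(14.5, 23.5) = (-1.625, -2.625)
Step 4: at (-1.625, -2.625), ∇F = (-11.75, -19) → (-1.625, -2.625) − 0.25·(-11.75, -19) = (1.3125, 2.125)
Step 5: at (1.3125, 2.125), ∇F = (9.5, 15.375) → (1.3125, 2.125) − 0.25·(9.5, 15.375) = (-1.0625, -1.71875)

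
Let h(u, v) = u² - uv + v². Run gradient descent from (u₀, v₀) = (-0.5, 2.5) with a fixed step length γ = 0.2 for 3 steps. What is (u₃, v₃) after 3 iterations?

∇h = (2u - v, -u + 2v)
(u₁, v₁) = (-0.5, 2.5) − 0.2·(-3.5, 5.5) = (0.2, 1.4)
(u₂, v₂) = (0.2, 1.4) − 0.2·(-1, 2.6) = (0.4, 0.88)
(u₃, v₃) = (0.4, 0.88) − 0.2·(-0.08, 1.36) = (0.416, 0.608)

(0.416, 0.608)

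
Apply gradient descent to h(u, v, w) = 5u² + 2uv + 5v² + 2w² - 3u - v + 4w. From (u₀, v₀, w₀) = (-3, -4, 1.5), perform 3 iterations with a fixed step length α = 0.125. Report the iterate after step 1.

(2.125, 1.875, 0.25)

∇h = (10u + 2v - 3, 2u + 10v - 1, 4w + 4)
Step 1: at (-3, -4, 1.5), ∇h = (-41, -47, 10) → (-3, -4, 1.5) − 0.125·(-41, -47, 10) = (2.125, 1.875, 0.25)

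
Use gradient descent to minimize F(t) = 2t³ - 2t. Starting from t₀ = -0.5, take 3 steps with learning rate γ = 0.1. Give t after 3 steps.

F′(t) = 6t² - 2
t₁ = -0.5 − 0.1·(-0.5) = -0.45
t₂ = -0.45 − 0.1·(-0.785) = -0.3715
t₃ = -0.3715 − 0.1·(-1.1719265) = -0.25430735

-0.25430735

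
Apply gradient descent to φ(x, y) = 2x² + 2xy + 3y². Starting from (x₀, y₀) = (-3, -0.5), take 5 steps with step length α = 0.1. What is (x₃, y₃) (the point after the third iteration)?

∇φ = (4x + 2y, 2x + 6y)
Step 1: at (-3, -0.5), ∇φ = (-13, -9) → (-3, -0.5) − 0.1·(-13, -9) = (-1.7, 0.4)
Step 2: at (-1.7, 0.4), ∇φ = (-6, -1) → (-1.7, 0.4) − 0.1·(-6, -1) = (-1.1, 0.5)
Step 3: at (-1.1, 0.5), ∇φ = (-3.4, 0.8) → (-1.1, 0.5) − 0.1·(-3.4, 0.8) = (-0.76, 0.42)

(-0.76, 0.42)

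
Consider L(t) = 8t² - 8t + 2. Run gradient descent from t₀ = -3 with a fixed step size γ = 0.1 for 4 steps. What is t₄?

L′(t) = 16t - 8
Step 1: L′(-3) = -56; t₁ = -3 − 0.1·(-56) = 2.6
Step 2: L′(2.6) = 33.6; t₂ = 2.6 − 0.1·33.6 = -0.76
Step 3: L′(-0.76) = -20.16; t₃ = -0.76 − 0.1·(-20.16) = 1.256
Step 4: L′(1.256) = 12.096; t₄ = 1.256 − 0.1·12.096 = 0.0464

0.0464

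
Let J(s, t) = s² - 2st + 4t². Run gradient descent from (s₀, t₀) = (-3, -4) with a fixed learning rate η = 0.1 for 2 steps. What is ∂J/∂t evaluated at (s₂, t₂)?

-1.68

∇J = (2s - 2t, -2s + 8t)
(s₁, t₁) = (-3, -4) − 0.1·(2, -26) = (-3.2, -1.4)
(s₂, t₂) = (-3.2, -1.4) − 0.1·(-3.6, -4.8) = (-2.84, -0.92)
∂J/∂t at (-2.84, -0.92) = -1.68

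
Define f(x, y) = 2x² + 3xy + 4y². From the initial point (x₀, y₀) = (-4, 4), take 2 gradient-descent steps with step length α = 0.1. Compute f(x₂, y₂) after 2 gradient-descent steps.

∇f = (4x + 3y, 3x + 8y)
Step 1: at (-4, 4), ∇f = (-4, 20) → (-4, 4) − 0.1·(-4, 20) = (-3.6, 2)
Step 2: at (-3.6, 2), ∇f = (-8.4, 5.2) → (-3.6, 2) − 0.1·(-8.4, 5.2) = (-2.76, 1.48)
f(-2.76, 1.48) = 11.7424

11.7424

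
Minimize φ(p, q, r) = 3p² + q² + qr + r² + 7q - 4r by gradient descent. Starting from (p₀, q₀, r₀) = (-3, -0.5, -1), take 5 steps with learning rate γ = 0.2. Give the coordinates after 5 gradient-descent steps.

∇φ = (6p, 2q + r + 7, q + 2r - 4)
(p₁, q₁, r₁) = (-3, -0.5, -1) − 0.2·(-18, 5, -6.5) = (0.6, -1.5, 0.3)
(p₂, q₂, r₂) = (0.6, -1.5, 0.3) − 0.2·(3.6, 4.3, -4.9) = (-0.12, -2.36, 1.28)
(p₃, q₃, r₃) = (-0.12, -2.36, 1.28) − 0.2·(-0.72, 3.56, -3.8) = (0.024, -3.072, 2.04)
(p₄, q₄, r₄) = (0.024, -3.072, 2.04) − 0.2·(0.144, 2.896, -2.992) = (-0.0048, -3.6512, 2.6384)
(p₅, q₅, r₅) = (-0.0048, -3.6512, 2.6384) − 0.2·(-0.0288, 2.336, -2.3744) = (0.00096, -4.1184, 3.11328)

(0.00096, -4.1184, 3.11328)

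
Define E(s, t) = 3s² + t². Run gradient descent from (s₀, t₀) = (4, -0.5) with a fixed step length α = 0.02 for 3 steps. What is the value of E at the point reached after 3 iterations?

∇E = (6s, 2t)
Step 1: at (4, -0.5), ∇E = (24, -1) → (4, -0.5) − 0.02·(24, -1) = (3.52, -0.48)
Step 2: at (3.52, -0.48), ∇E = (21.12, -0.96) → (3.52, -0.48) − 0.02·(21.12, -0.96) = (3.0976, -0.4608)
Step 3: at (3.0976, -0.4608), ∇E = (18.5856, -0.9216) → (3.0976, -0.4608) − 0.02·(18.5856, -0.9216) = (2.725888, -0.442368)
E(2.725888, -0.442368) = 22.487085613056

22.487085613056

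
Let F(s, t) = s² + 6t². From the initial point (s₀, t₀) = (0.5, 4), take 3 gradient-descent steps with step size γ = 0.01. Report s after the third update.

∇F = (2s, 12t)
(s₁, t₁) = (0.5, 4) − 0.01·(1, 48) = (0.49, 3.52)
(s₂, t₂) = (0.49, 3.52) − 0.01·(0.98, 42.24) = (0.4802, 3.0976)
(s₃, t₃) = (0.4802, 3.0976) − 0.01·(0.9604, 37.1712) = (0.470596, 2.725888)
s = 0.470596

0.470596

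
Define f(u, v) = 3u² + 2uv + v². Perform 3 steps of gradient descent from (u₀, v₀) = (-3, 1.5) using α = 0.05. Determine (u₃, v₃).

(-1.389, 1.713)

∇f = (6u + 2v, 2u + 2v)
Step 1: at (-3, 1.5), ∇f = (-15, -3) → (-3, 1.5) − 0.05·(-15, -3) = (-2.25, 1.65)
Step 2: at (-2.25, 1.65), ∇f = (-10.2, -1.2) → (-2.25, 1.65) − 0.05·(-10.2, -1.2) = (-1.74, 1.71)
Step 3: at (-1.74, 1.71), ∇f = (-7.02, -0.06) → (-1.74, 1.71) − 0.05·(-7.02, -0.06) = (-1.389, 1.713)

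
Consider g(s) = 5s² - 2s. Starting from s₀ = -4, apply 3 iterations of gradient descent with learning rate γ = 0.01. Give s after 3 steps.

-2.8618

g′(s) = 10s - 2
Step 1: g′(-4) = -42; s₁ = -4 − 0.01·(-42) = -3.58
Step 2: g′(-3.58) = -37.8; s₂ = -3.58 − 0.01·(-37.8) = -3.202
Step 3: g′(-3.202) = -34.02; s₃ = -3.202 − 0.01·(-34.02) = -2.8618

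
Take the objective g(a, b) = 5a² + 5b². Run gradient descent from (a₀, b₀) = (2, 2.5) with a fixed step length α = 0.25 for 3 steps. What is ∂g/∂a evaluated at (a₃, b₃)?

∇g = (10a, 10b)
Step 1: at (2, 2.5), ∇g = (20, 25) → (2, 2.5) − 0.25·(20, 25) = (-3, -3.75)
Step 2: at (-3, -3.75), ∇g = (-30, -37.5) → (-3, -3.75) − 0.25·(-30, -37.5) = (4.5, 5.625)
Step 3: at (4.5, 5.625), ∇g = (45, 56.25) → (4.5, 5.625) − 0.25·(45, 56.25) = (-6.75, -8.4375)
∂g/∂a at (-6.75, -8.4375) = -67.5

-67.5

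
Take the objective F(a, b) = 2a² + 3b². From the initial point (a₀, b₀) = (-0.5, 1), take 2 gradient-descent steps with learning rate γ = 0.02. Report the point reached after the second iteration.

∇F = (4a, 6b)
Step 1: at (-0.5, 1), ∇F = (-2, 6) → (-0.5, 1) − 0.02·(-2, 6) = (-0.46, 0.88)
Step 2: at (-0.46, 0.88), ∇F = (-1.84, 5.28) → (-0.46, 0.88) − 0.02·(-1.84, 5.28) = (-0.4232, 0.7744)

(-0.4232, 0.7744)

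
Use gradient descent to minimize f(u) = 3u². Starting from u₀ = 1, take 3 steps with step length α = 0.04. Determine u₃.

0.438976

f′(u) = 6u
u₁ = 1 − 0.04·6 = 0.76
u₂ = 0.76 − 0.04·4.56 = 0.5776
u₃ = 0.5776 − 0.04·3.4656 = 0.438976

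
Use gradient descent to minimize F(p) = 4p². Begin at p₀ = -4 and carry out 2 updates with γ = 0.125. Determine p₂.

F′(p) = 8p
Step 1: F′(-4) = -32; p₁ = -4 − 0.125·(-32) = 0
Step 2: F′(0) = 0; p₂ = 0 − 0.125·0 = 0

0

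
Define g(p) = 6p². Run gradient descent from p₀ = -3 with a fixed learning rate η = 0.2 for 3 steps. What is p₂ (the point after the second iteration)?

-5.88

g′(p) = 12p
p₁ = -3 − 0.2·(-36) = 4.2
p₂ = 4.2 − 0.2·50.4 = -5.88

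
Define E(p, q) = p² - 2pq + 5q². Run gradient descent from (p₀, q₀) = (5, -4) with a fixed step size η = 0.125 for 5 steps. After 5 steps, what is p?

1.328125

∇E = (2p - 2q, -2p + 10q)
(p₁, q₁) = (5, -4) − 0.125·(18, -50) = (2.75, 2.25)
(p₂, q₂) = (2.75, 2.25) − 0.125·(1, 17) = (2.625, 0.125)
(p₃, q₃) = (2.625, 0.125) − 0.125·(5, -4) = (2, 0.625)
(p₄, q₄) = (2, 0.625) − 0.125·(2.75, 2.25) = (1.65625, 0.34375)
(p₅, q₅) = (1.65625, 0.34375) − 0.125·(2.625, 0.125) = (1.328125, 0.328125)
p = 1.328125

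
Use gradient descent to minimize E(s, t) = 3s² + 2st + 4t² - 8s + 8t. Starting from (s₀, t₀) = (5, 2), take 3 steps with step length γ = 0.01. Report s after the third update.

∇E = (6s + 2t - 8, 2s + 8t + 8)
(s₁, t₁) = (5, 2) − 0.01·(26, 34) = (4.74, 1.66)
(s₂, t₂) = (4.74, 1.66) − 0.01·(23.76, 30.76) = (4.5024, 1.3524)
(s₃, t₃) = (4.5024, 1.3524) − 0.01·(21.7192, 27.824) = (4.285208, 1.07416)
s = 4.285208

4.285208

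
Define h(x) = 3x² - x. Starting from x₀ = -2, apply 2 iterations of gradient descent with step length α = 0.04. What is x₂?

-1.0848

h′(x) = 6x - 1
Step 1: h′(-2) = -13; x₁ = -2 − 0.04·(-13) = -1.48
Step 2: h′(-1.48) = -9.88; x₂ = -1.48 − 0.04·(-9.88) = -1.0848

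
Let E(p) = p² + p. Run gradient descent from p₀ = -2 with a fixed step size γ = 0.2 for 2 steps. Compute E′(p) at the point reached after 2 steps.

E′(p) = 2p + 1
Step 1: E′(-2) = -3; p₁ = -2 − 0.2·(-3) = -1.4
Step 2: E′(-1.4) = -1.8; p₂ = -1.4 − 0.2·(-1.8) = -1.04
E′(p) at (-1.04) = -1.08

-1.08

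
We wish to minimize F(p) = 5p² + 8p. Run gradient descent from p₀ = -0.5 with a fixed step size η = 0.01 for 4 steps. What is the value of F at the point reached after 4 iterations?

-3.0062897555

F′(p) = 10p + 8
p₁ = -0.5 − 0.01·3 = -0.53
p₂ = -0.53 − 0.01·2.7 = -0.557
p₃ = -0.557 − 0.01·2.43 = -0.5813
p₄ = -0.5813 − 0.01·2.187 = -0.60317
F(-0.60317) = -3.0062897555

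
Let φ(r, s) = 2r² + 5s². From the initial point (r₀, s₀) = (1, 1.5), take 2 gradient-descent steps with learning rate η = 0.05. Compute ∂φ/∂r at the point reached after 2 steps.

2.56

∇φ = (4r, 10s)
(r₁, s₁) = (1, 1.5) − 0.05·(4, 15) = (0.8, 0.75)
(r₂, s₂) = (0.8, 0.75) − 0.05·(3.2, 7.5) = (0.64, 0.375)
∂φ/∂r at (0.64, 0.375) = 2.56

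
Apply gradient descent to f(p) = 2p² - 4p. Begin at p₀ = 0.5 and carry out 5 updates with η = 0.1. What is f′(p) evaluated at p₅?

f′(p) = 4p - 4
p₁ = 0.5 − 0.1·(-2) = 0.7
p₂ = 0.7 − 0.1·(-1.2) = 0.82
p₃ = 0.82 − 0.1·(-0.72) = 0.892
p₄ = 0.892 − 0.1·(-0.432) = 0.9352
p₅ = 0.9352 − 0.1·(-0.2592) = 0.96112
f′(p) at (0.96112) = -0.15552

-0.15552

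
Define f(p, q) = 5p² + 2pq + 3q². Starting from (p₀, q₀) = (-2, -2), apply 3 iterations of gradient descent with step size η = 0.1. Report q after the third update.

-0.112

∇f = (10p + 2q, 2p + 6q)
(p₁, q₁) = (-2, -2) − 0.1·(-24, -16) = (0.4, -0.4)
(p₂, q₂) = (0.4, -0.4) − 0.1·(3.2, -1.6) = (0.08, -0.24)
(p₃, q₃) = (0.08, -0.24) − 0.1·(0.32, -1.28) = (0.048, -0.112)
q = -0.112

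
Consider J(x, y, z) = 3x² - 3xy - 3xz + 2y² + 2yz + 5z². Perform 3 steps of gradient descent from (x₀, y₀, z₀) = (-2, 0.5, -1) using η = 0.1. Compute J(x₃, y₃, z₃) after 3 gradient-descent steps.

∇J = (6x - 3y - 3z, -3x + 4y + 2z, -3x + 2y + 10z)
(x₁, y₁, z₁) = (-2, 0.5, -1) − 0.1·(-10.5, 6, -3) = (-0.95, -0.1, -0.7)
(x₂, y₂, z₂) = (-0.95, -0.1, -0.7) − 0.1·(-3.3, 1.05, -4.35) = (-0.62, -0.205, -0.265)
(x₃, y₃, z₃) = (-0.62, -0.205, -0.265) − 0.1·(-2.31, 0.51, -1.2) = (-0.389, -0.256, -0.145)
J(-0.389, -0.256, -0.145) = 0.296433

0.296433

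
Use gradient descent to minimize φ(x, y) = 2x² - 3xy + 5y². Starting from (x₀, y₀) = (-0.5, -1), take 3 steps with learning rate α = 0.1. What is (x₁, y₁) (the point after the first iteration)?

(-0.6, -0.15)

∇φ = (4x - 3y, -3x + 10y)
Step 1: at (-0.5, -1), ∇φ = (1, -8.5) → (-0.5, -1) − 0.1·(1, -8.5) = (-0.6, -0.15)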